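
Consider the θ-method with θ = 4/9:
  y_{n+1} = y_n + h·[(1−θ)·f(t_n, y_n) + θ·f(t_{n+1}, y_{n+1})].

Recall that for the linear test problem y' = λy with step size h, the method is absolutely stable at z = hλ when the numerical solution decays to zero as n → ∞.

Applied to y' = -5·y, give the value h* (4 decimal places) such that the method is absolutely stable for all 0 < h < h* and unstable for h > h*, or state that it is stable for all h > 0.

On y'=λy, z=hλ:
  y_{n+1} = y_n + z·[5/9·y_n + 4/9·y_{n+1}] ⇒ (1 − 4/9z)y_{n+1} = (1 + 5/9z)y_n
  Hence R(z) = (1 + 5/9z)/(1 − 4/9z).

Need |R(x)|<1, x<0.
x=-0.54: |R|=0.5645
R=−1: 1+5/9x = −1+4/9x ⇒ -1/9x=2 ⇒ x=2/(-1/9)=-18.0000
Confirm numerically:
  x=-15.302: |R|=0.96157 <1
  x=-10.802: |R|=0.86213 <1
  x=-10.318: |R|=0.84719 <1
  x=-9.356: |R|=0.81380 <1
  x=-18.442: |R|=1.00534 >1
  x=-18.339: |R|=1.00412 >1
Interval (-18.0000, 0).

(-18.0000,0); λ=-5 ⇒ h* = (18)/5 = 3.6000.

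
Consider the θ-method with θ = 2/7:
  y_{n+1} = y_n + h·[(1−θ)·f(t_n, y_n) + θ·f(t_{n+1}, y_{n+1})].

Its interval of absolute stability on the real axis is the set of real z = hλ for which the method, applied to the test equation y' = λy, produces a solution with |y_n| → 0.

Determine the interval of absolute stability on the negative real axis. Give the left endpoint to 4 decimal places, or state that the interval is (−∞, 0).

z∈(-4.6667,0).

Set f=λy, z=hλ:
  y_{n+1} = y_n + z·[5/7·y_n + 2/7·y_{n+1}] ⇒ (1 − 2/7z)y_{n+1} = (1 + 5/7z)y_n
  so R(z) = (1 + 5/7z)/(1 − 2/7z).

Boundary: |R(x)|=1, x<0.
x=-0.85: |R|=0.3161
R=−1: 1+5/7x = −1+2/7x ⇒ -3/7x=2 ⇒ x=2/(-3/7)=-4.6667
Confirm numerically:
  x=-4.524: |R|=0.97333 <1
  x=-2.161: |R|=0.33607 <1
  x=-2.154: |R|=0.33339 <1
  x=-5.248: |R|=1.09968 >1
  x=-5.042: |R|=1.06591 >1
  x=-4.885: |R|=1.03906 >1
Stable set (-4.6667, 0).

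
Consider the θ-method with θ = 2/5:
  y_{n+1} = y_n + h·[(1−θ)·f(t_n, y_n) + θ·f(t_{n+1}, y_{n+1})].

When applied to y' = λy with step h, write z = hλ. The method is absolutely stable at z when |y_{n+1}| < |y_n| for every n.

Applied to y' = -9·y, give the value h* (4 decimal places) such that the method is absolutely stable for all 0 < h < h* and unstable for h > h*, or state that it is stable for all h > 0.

(-10.0000,0); λ=-9 ⇒ h* = (10)/9 = 1.1111.

With y'=λy (z=hλ):
  y_{n+1} = y_n + z·[3/5·y_n + 2/5·y_{n+1}] ⇒ (1 − 2/5z)y_{n+1} = (1 + 3/5z)y_n
  R(z) = (1 + 3/5z)/(1 − 2/5z).

Boundary: |R(x)|=1, x<0.
x=-1.4: |R|=0.1026
R=−1: 1+3/5x = −1+2/5x ⇒ -1/5x=2 ⇒ x=2/(-1/5)=-10.0000
Confirm numerically:
  x=-8.613: |R|=0.93760 <1
  x=-6.275: |R|=0.78775 <1
  x=-6.040: |R|=0.76815 <1
  x=-10.449: |R|=1.01734 >1
  x=-10.241: |R|=1.00946 >1
  x=-10.048: |R|=1.00191 >1
Stable set (-10.0000, 0).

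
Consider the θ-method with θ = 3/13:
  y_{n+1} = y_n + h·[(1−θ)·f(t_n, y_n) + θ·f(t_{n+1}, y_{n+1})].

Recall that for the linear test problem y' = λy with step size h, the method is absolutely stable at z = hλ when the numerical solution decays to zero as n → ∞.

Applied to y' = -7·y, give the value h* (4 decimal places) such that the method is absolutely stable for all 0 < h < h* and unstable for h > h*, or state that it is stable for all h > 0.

(-3.7143,0); λ=-7 ⇒ h* = (26/7)/7 = 0.5306.

Set f=λy, z=hλ:
  y_{n+1} = y_n + z·[10/13·y_n + 3/13·y_{n+1}] ⇒ (1 − 3/13z)y_{n+1} = (1 + 10/13z)y_n
  Hence R(z) = (1 + 10/13z)/(1 − 3/13z).

Find x<0 with |R(x)|<1.
x=-1.42: |R|=0.0695
R=−1: 1+10/13x = −1+3/13x ⇒ -7/13x=2 ⇒ x=2/(-7/13)=-3.7143
Confirm numerically:
  x=-3.249: |R|=0.85682 <1
  x=-2.923: |R|=0.74556 <1
  x=-2.425: |R|=0.55487 <1
  x=-1.767: |R|=0.25518 <1
  x=-4.154: |R|=1.12089 >1
  x=-4.001: |R|=1.08027 >1
  x=-3.996: |R|=1.07892 >1
Interval (-3.7143, 0).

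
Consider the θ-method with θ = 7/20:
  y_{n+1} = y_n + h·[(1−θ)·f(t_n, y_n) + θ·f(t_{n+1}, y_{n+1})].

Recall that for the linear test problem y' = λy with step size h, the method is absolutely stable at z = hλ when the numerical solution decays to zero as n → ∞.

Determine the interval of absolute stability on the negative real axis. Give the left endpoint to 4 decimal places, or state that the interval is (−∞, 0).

z∈(-6.6667,0).

On y'=λy, z=hλ:
  y_{n+1} = y_n + z·[13/20·y_n + 7/20·y_{n+1}] ⇒ (1 − 7/20z)y_{n+1} = (1 + 13/20z)y_n
  ⇒ R(z) = (1 + 13/20z)/(1 − 7/20z).

Need |R(x)|<1, x<0.
x=-0.53: |R|=0.5529
R=−1: 1+13/20x = −1+7/20x ⇒ -3/10x=2 ⇒ x=2/(-3/10)=-6.6667
Confirm numerically:
  x=-5.299: |R|=0.85627 <1
  x=-4.255: |R|=0.70935 <1
  x=-4.250: |R|=0.70854 <1
  x=-3.888: |R|=0.64690 <1
  x=-7.127: |R|=1.03952 >1
  x=-6.961: |R|=1.02570 >1
  x=-6.840: |R|=1.01532 >1
So |R|<1 on (-6.6667, 0).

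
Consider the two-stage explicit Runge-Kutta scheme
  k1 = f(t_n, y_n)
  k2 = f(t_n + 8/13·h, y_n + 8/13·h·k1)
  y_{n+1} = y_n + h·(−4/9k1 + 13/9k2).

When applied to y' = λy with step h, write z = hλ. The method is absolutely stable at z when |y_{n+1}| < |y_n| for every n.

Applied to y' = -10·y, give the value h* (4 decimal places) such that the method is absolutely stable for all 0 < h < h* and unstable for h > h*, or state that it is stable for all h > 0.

(-1.1250,0); λ=-10 ⇒ h* = (9/8)/10 = 0.1125.

With y'=λy (z=hλ):
  k1=λy_n ⇒ h·k1=z·y_n;  k2=λ(1+8/13z)y_n ⇒ h·k2=z(1+8/13z)y_n
  y_{n+1}/y_n = 1 − 4/9z + 13/9z(1+8/13z) = 1 + z + 8/9z²
  R(z) = 1 + z + 8/9z².

Need |R(x)|<1, x<0.
x=-1.51: |R|=1.5168
R=1: x+8/9x²=0 ⇒ x=−9/8=-1.1250; min R=1−1/(4·8/9)=0.7188>−1
Confirm numerically:
  x=-1.005: |R|=0.89280 <1
  x=-0.829: |R|=0.78188 <1
  x=-0.706: |R|=0.73705 <1
  x=-0.567: |R|=0.71877 <1
  x=-1.494: |R|=1.49003 >1
  x=-1.313: |R|=1.21942 >1
Stable set (-1.1250, 0).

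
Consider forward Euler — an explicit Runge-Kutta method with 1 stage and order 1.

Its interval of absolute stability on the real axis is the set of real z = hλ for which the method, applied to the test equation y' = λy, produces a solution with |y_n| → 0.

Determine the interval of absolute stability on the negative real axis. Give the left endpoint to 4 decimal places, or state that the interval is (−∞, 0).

On y'=λy, z=hλ:
  order 1, 1-stage ⇒ R(z)=1+z
  (e.g. R(-1.11)=-0.11000, |R|=0.11000)

Need |R(x)|<1, x<0.
x=-1.11: |R|=0.1100
|R(-1.21)|=0.2100 |R(-1.1)|=0.1000 |R(-0.92)|=0.0800
Bisect:
  x_lo=-2.6932 |R|=1.6932  x_hi=-0.0592 |R|=0.9408
  mid=-1.37620 |R|=0.37620 →hi
  mid=-2.03470 |R|=1.03470 →lo
  mid=-1.70545 |R|=0.70545 →hi
  mid=-1.87008 |R|=0.87008 →hi
  mid=-1.95239 |R|=0.95239 →hi
  mid=-1.99355 |R|=0.99355 →hi
  mid=-2.01413 |R|=1.01413 →lo
  ...
  [-2.00014,-1.99998] ⇒ x*=-2.0000
Interval (-2.0000, 0).

(-2.0000, 0).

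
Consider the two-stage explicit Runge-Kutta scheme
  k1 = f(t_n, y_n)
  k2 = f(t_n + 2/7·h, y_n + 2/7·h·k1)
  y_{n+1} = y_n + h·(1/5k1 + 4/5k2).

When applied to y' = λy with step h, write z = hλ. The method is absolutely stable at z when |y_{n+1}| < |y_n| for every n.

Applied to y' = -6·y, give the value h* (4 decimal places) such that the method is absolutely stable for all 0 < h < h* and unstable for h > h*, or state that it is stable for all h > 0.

With y'=λy (z=hλ):
  k1=λy_n ⇒ h·k1=z·y_n;  k2=λ(1+2/7z)y_n ⇒ h·k2=z(1+2/7z)y_n
  y_{n+1}/y_n = 1 + 1/5z + 4/5z(1+2/7z) = 1 + z + 8/35z²
  R(z) = 1 + z + 8/35z².

Solve |R(x)|<1 on ℝ⁻.
x=-0.82: |R|=0.3337
R=1: x+8/35x²=0 ⇒ x=−35/8=-4.3750; min R=1−1/(4·8/35)=-0.0938>−1
Confirm numerically:
  x=-4.232: |R|=0.86167 <1
  x=-3.600: |R|=0.36229 <1
  x=-3.002: |R|=0.05789 <1
  x=-2.279: |R|=0.09184 <1
  x=-4.929: |R|=1.62415 >1
  x=-4.612: |R|=1.24984 >1
  x=-4.431: |R|=1.05672 >1
So |R|<1 on (-4.3750, 0).

(-4.3750,0); λ=-6 ⇒ h* = (35/8)/6 = 0.7292.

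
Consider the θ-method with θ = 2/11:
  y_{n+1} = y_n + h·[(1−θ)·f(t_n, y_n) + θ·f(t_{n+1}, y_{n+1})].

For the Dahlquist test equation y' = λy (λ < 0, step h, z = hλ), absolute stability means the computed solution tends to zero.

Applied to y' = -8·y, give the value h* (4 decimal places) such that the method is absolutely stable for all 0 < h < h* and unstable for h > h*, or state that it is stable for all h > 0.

(-3.1429,0); λ=-8 ⇒ h* = (22/7)/8 = 0.3929.

Test eqn y'=λy, z=hλ:
  y_{n+1} = y_n + z·[9/11·y_n + 2/11·y_{n+1}] ⇒ (1 − 2/11z)y_{n+1} = (1 + 9/11z)y_n
  so R(z) = (1 + 9/11z)/(1 − 2/11z).

Need |R(x)|<1, x<0.
x=-1.34: |R|=0.0775
R=−1: 1+9/11x = −1+2/11x ⇒ -7/11x=2 ⇒ x=2/(-7/11)=-3.1429
Confirm numerically:
  x=-2.552: |R|=0.74317 <1
  x=-2.102: |R|=0.52078 <1
  x=-1.769: |R|=0.33849 <1
  x=-1.730: |R|=0.31604 <1
  x=-3.305: |R|=1.06445 >1
  x=-3.254: |R|=1.04444 >1
Stable set (-3.1429, 0).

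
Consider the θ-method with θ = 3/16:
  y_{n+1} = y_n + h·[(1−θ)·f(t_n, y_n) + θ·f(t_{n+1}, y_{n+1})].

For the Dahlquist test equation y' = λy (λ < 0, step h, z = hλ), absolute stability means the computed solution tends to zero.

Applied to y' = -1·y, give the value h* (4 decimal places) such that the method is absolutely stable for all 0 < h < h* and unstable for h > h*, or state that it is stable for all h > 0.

(-3.2000,0); λ=-1 ⇒ h* = (16/5)/1 = 3.2000.

Set f=λy, z=hλ:
  y_{n+1} = y_n + z·[13/16·y_n + 3/16·y_{n+1}] ⇒ (1 − 3/16z)y_{n+1} = (1 + 13/16z)y_n
  Hence R(z) = (1 + 13/16z)/(1 − 3/16z).

Need |R(x)|<1, x<0.
x=-0.48: |R|=0.5596
R=−1: 1+13/16x = −1+3/16x ⇒ -5/8x=2 ⇒ x=2/(-5/8)=-3.2000
Confirm numerically:
  x=-2.935: |R|=0.89317 <1
  x=-2.002: |R|=0.45560 <1
  x=-1.976: |R|=0.44181 <1
  x=-3.570: |R|=1.13852 >1
  x=-3.555: |R|=1.13313 >1
  x=-3.333: |R|=1.05116 >1
Interval (-3.2000, 0).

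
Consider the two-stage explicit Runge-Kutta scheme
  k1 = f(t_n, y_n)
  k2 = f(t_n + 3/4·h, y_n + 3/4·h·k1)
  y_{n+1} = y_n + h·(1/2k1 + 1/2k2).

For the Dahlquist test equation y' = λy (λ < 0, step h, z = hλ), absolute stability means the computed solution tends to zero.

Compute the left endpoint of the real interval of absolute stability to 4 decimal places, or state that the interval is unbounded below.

On y'=λy, z=hλ:
  k1=λy_n ⇒ h·k1=z·y_n;  k2=λ(1+3/4z)y_n ⇒ h·k2=z(1+3/4z)y_n
  y_{n+1}/y_n = 1 + 1/2z + 1/2z(1+3/4z) = 1 + z + 3/8z²
  ⇒ R(z) = 1 + z + 3/8z².

Need |R(x)|<1, x<0.
x=-0.87: |R|=0.4138
R=1: x+3/8x²=0 ⇒ x=−8/3=-2.6667; min R=1−1/(4·3/8)=0.3333>−1
Confirm numerically:
  x=-2.435: |R|=0.78846 <1
  x=-1.770: |R|=0.40484 <1
  x=-1.180: |R|=0.34215 <1
  x=-3.181: |R|=1.61354 >1
  x=-3.171: |R|=1.59972 >1
  x=-2.992: |R|=1.36502 >1
So |R|<1 on (-2.6667, 0).

left endpoint -2.6667.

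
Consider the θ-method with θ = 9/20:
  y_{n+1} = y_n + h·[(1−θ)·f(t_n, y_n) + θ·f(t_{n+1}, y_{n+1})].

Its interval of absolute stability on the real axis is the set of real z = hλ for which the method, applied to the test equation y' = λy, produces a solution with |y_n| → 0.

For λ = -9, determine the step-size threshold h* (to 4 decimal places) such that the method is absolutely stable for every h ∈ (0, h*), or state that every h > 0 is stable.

(-20.0000,0); λ=-9 ⇒ h* = (20)/9 = 2.2222.

With y'=λy (z=hλ):
  y_{n+1} = y_n + z·[11/20·y_n + 9/20·y_{n+1}] ⇒ (1 − 9/20z)y_{n+1} = (1 + 11/20z)y_n
  so R(z) = (1 + 11/20z)/(1 − 9/20z).

Find x<0 with |R(x)|<1.
x=-1.77: |R|=0.0148
R=−1: 1+11/20x = −1+9/20x ⇒ -1/10x=2 ⇒ x=2/(-1/10)=-20.0000
Confirm numerically:
  x=-18.277: |R|=0.98132 <1
  x=-15.570: |R|=0.94467 <1
  x=-12.805: |R|=0.89360 <1
  x=-11.328: |R|=0.85778 <1
  x=-20.368: |R|=1.00362 >1
  x=-20.274: |R|=1.00271 >1
  x=-20.145: |R|=1.00144 >1
So |R|<1 on (-20.0000, 0).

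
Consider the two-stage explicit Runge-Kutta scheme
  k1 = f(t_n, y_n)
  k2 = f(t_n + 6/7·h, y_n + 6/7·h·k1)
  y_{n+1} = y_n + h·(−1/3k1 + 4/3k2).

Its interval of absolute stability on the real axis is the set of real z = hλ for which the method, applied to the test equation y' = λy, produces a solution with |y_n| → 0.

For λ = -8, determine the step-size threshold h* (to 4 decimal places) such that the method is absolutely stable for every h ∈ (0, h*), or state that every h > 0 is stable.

(-0.8750,0); λ=-8 ⇒ h* = (7/8)/8 = 0.1094.

Set f=λy, z=hλ:
  k1=λy_n ⇒ h·k1=z·y_n;  k2=λ(1+6/7z)y_n ⇒ h·k2=z(1+6/7z)y_n
  y_{n+1}/y_n = 1 − 1/3z + 4/3z(1+6/7z) = 1 + z + 8/7z²
  R(z) = 1 + z + 8/7z².

Need |R(x)|<1, x<0.
x=-0.91: |R|=1.0364
R=1: x+8/7x²=0 ⇒ x=−7/8=-0.8750; min R=1−1/(4·8/7)=0.7812>−1
Confirm numerically:
  x=-0.722: |R|=0.87375 <1
  x=-0.417: |R|=0.78173 <1
  x=-0.399: |R|=0.78294 <1
  x=-1.442: |R|=1.93442 >1
  x=-1.394: |R|=1.82684 >1
Interval (-0.8750, 0).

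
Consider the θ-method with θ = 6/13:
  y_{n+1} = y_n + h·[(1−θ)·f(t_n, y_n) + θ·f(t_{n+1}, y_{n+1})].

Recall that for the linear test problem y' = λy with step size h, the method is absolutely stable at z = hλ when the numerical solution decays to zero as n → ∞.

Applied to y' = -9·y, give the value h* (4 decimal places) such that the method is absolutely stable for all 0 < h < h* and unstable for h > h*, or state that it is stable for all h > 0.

(-26.0000,0); λ=-9 ⇒ h* = (26)/9 = 2.8889.

On y'=λy, z=hλ:
  y_{n+1} = y_n + z·[7/13·y_n + 6/13·y_{n+1}] ⇒ (1 − 6/13z)y_{n+1} = (1 + 7/13z)y_n
  R(z) = (1 + 7/13z)/(1 − 6/13z).

Find x<0 with |R(x)|<1.
x=-0.85: |R|=0.3895
R=−1: 1+7/13x = −1+6/13x ⇒ -1/13x=2 ⇒ x=2/(-1/13)=-26.0000
Confirm numerically:
  x=-22.655: |R|=0.97754 <1
  x=-16.256: |R|=0.91185 <1
  x=-14.677: |R|=0.88796 <1
  x=-26.598: |R|=1.00346 >1
  x=-26.270: |R|=1.00158 >1
Stable set (-26.0000, 0).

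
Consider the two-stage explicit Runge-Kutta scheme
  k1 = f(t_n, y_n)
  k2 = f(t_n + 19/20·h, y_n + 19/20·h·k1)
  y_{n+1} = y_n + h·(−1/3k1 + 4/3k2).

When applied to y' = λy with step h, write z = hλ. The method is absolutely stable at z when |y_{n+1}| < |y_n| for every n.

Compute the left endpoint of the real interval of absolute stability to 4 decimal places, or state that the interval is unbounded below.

z* = -0.7895.

Set f=λy, z=hλ:
  k1=λy_n ⇒ h·k1=z·y_n;  k2=λ(1+19/20z)y_n ⇒ h·k2=z(1+19/20z)y_n
  y_{n+1}/y_n = 1 − 1/3z + 4/3z(1+19/20z) = 1 + z + 19/15z²
  ⇒ R(z) = 1 + z + 19/15z².

Need |R(x)|<1, x<0.
x=-1.03: |R|=1.3138
R=1: x+19/15x²=0 ⇒ x=−15/19=-0.7895; min R=1−1/(4·19/15)=0.8026>−1
Confirm numerically:
  x=-0.763: |R|=0.97441 <1
  x=-0.474: |R|=0.81059 <1
  x=-0.422: |R|=0.80357 <1
  x=-0.400: |R|=0.80267 <1
  x=-1.366: |R|=1.99754 >1
  x=-1.032: |R|=1.31703 >1
  x=-0.814: |R|=1.02529 >1
Interval (-0.7895, 0).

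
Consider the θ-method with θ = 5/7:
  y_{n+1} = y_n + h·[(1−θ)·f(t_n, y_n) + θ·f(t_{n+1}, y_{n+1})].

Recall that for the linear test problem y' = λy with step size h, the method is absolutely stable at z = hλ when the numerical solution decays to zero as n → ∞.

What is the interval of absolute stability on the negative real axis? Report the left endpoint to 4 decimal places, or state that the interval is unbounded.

Set f=λy, z=hλ:
  y_{n+1} = y_n + z·[2/7·y_n + 5/7·y_{n+1}] ⇒ (1 − 5/7z)y_{n+1} = (1 + 2/7z)y_n
  R(z) = (1 + 2/7z)/(1 − 5/7z).

Find x<0 with |R(x)|<1.
x=-0.46: |R|=0.6538
x=-2: |R|=0.1765
x=-10: |R|=0.2281
x=-100: |R|=0.3807
θ=5/7≥1/2 ⇒ |1+2/7x|<|1−5/7x| ∀x<0 ⇒ interval (−∞,0).

(−∞, 0) — no finite endpoint.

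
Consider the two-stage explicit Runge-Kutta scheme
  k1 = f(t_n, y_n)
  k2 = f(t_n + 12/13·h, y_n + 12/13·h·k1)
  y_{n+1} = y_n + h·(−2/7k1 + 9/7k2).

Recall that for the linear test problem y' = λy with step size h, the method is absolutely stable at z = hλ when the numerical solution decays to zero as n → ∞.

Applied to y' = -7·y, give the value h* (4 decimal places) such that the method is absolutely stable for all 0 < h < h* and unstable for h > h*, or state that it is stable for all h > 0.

(-0.8426,0); λ=-7 ⇒ h* = (91/108)/7 = 0.1204.

With y'=λy (z=hλ):
  k1=λy_n ⇒ h·k1=z·y_n;  k2=λ(1+12/13z)y_n ⇒ h·k2=z(1+12/13z)y_n
  y_{n+1}/y_n = 1 − 2/7z + 9/7z(1+12/13z) = 1 + z + 108/91z²
  ⇒ R(z) = 1 + z + 108/91z².

Need |R(x)|<1, x<0.
x=-0.9: |R|=1.0613
R=1: x+108/91x²=0 ⇒ x=−91/108=-0.8426; min R=1−1/(4·108/91)=0.7894>−1
Confirm numerically:
  x=-0.810: |R|=0.96867 <1
  x=-0.675: |R|=0.86574 <1
  x=-0.480: |R|=0.79344 <1
  x=-0.397: |R|=0.79005 <1
  x=-1.104: |R|=1.34251 >1
  x=-1.095: |R|=1.32802 >1
  x=-0.928: |R|=1.09406 >1
Stable set (-0.8426, 0).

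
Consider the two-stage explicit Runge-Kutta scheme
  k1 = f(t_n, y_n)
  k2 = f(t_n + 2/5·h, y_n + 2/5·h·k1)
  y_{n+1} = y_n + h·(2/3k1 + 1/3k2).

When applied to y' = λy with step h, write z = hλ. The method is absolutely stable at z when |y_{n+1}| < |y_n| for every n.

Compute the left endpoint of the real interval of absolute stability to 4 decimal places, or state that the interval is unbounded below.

With y'=λy (z=hλ):
  k1=λy_n ⇒ h·k1=z·y_n;  k2=λ(1+2/5z)y_n ⇒ h·k2=z(1+2/5z)y_n
  y_{n+1}/y_n = 1 + 2/3z + 1/3z(1+2/5z) = 1 + z + 2/15z²
  so R(z) = 1 + z + 2/15z².

Need |R(x)|<1, x<0.
x=-1.34: |R|=0.1006
R=1: x+2/15x²=0 ⇒ x=−15/2=-7.5000; min R=1−1/(4·2/15)=-0.8750>−1
Confirm numerically:
  x=-7.161: |R|=0.67632 <1
  x=-7.088: |R|=0.61063 <1
  x=-4.046: |R|=0.86332 <1
  x=-7.989: |R|=1.52088 >1
  x=-7.836: |R|=1.35105 >1
  x=-7.587: |R|=1.08801 >1
Interval (-7.5000, 0).

left endpoint -7.5000.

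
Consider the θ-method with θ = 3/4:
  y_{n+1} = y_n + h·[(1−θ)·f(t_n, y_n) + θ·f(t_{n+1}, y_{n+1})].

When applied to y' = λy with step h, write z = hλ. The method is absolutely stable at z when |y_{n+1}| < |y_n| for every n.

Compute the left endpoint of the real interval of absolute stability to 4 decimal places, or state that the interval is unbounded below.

With y'=λy (z=hλ):
  y_{n+1} = y_n + z·[1/4·y_n + 3/4·y_{n+1}] ⇒ (1 − 3/4z)y_{n+1} = (1 + 1/4z)y_n
  Hence R(z) = (1 + 1/4z)/(1 − 3/4z).

Boundary: |R(x)|=1, x<0.
x=-0.46: |R|=0.6580
x=-2: |R|=0.2000
x=-10: |R|=0.1765
x=-100: |R|=0.3158
θ=3/4≥1/2 ⇒ |1+1/4x|<|1−3/4x| ∀x<0 ⇒ stable on all of ℝ⁻.

(−∞, 0) — no finite endpoint.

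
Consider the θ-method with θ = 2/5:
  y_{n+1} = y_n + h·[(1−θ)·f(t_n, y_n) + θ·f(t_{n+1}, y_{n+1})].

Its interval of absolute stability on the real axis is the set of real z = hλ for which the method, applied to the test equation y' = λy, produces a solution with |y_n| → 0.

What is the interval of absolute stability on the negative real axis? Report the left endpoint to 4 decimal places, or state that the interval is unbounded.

z∈(-10.0000,0).

On y'=λy, z=hλ:
  y_{n+1} = y_n + z·[3/5·y_n + 2/5·y_{n+1}] ⇒ (1 − 2/5z)y_{n+1} = (1 + 3/5z)y_n
  Hence R(z) = (1 + 3/5z)/(1 − 2/5z).

Boundary: |R(x)|=1, x<0.
x=-1.38: |R|=0.1108
R=−1: 1+3/5x = −1+2/5x ⇒ -1/5x=2 ⇒ x=2/(-1/5)=-10.0000
Confirm numerically:
  x=-7.688: |R|=0.88653 <1
  x=-7.144: |R|=0.85193 <1
  x=-6.203: |R|=0.78186 <1
  x=-5.213: |R|=0.68968 <1
  x=-10.431: |R|=1.01667 >1
  x=-10.030: |R|=1.00120 >1
So |R|<1 on (-10.0000, 0).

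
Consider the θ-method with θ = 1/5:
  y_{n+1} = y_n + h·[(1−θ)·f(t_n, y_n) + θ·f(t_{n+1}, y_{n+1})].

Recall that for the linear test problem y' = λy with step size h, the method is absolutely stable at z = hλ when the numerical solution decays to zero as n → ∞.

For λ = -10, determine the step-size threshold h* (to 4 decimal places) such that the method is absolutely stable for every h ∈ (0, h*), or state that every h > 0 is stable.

With y'=λy (z=hλ):
  y_{n+1} = y_n + z·[4/5·y_n + 1/5·y_{n+1}] ⇒ (1 − 1/5z)y_{n+1} = (1 + 4/5z)y_n
  R(z) = (1 + 4/5z)/(1 − 1/5z).

Need |R(x)|<1, x<0.
x=-1.58: |R|=0.2006
R=−1: 1+4/5x = −1+1/5x ⇒ -3/5x=2 ⇒ x=2/(-3/5)=-3.3333
Confirm numerically:
  x=-3.279: |R|=0.98031 <1
  x=-2.605: |R|=0.71269 <1
  x=-1.446: |R|=0.12163 <1
  x=-3.622: |R|=1.10044 >1
  x=-3.577: |R|=1.08523 >1
  x=-3.396: |R|=1.02239 >1
Stable set (-3.3333, 0).

(-3.3333,0); λ=-10 ⇒ h* = (10/3)/10 = 0.3333.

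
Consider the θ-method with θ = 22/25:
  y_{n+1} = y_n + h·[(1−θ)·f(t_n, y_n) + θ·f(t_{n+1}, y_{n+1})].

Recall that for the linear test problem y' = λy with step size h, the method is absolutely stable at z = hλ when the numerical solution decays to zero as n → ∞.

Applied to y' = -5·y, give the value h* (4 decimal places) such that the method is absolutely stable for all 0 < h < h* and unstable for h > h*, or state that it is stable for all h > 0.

With y'=λy (z=hλ):
  y_{n+1} = y_n + z·[3/25·y_n + 22/25·y_{n+1}] ⇒ (1 − 22/25z)y_{n+1} = (1 + 3/25z)y_n
  R(z) = (1 + 3/25z)/(1 − 22/25z).

Find x<0 with |R(x)|<1.
x=-0.35: |R|=0.7324
x=-2: |R|=0.2754
x=-10: |R|=0.0204
x=-100: |R|=0.1236
θ=22/25≥1/2 ⇒ |1+3/25x|<|1−22/25x| ∀x<0 ⇒ unbounded interval.

unbounded; (−∞, 0). Any h>0 works for λ=-5.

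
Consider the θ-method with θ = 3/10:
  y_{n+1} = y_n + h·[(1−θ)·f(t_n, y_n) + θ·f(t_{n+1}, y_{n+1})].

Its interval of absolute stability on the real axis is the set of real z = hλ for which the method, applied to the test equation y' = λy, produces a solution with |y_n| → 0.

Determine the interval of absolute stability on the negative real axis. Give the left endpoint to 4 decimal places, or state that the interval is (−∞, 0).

(-5.0000, 0).

On y'=λy, z=hλ:
  y_{n+1} = y_n + z·[7/10·y_n + 3/10·y_{n+1}] ⇒ (1 − 3/10z)y_{n+1} = (1 + 7/10z)y_n
  so R(z) = (1 + 7/10z)/(1 − 3/10z).

Boundary: |R(x)|=1, x<0.
x=-1.01: |R|=0.2249
R=−1: 1+7/10x = −1+3/10x ⇒ -2/5x=2 ⇒ x=2/(-2/5)=-5.0000
Confirm numerically:
  x=-4.041: |R|=0.82661 <1
  x=-3.692: |R|=0.75176 <1
  x=-3.208: |R|=0.63473 <1
  x=-5.297: |R|=1.04588 >1
  x=-5.141: |R|=1.02218 >1
  x=-5.054: |R|=1.00858 >1
So |R|<1 on (-5.0000, 0).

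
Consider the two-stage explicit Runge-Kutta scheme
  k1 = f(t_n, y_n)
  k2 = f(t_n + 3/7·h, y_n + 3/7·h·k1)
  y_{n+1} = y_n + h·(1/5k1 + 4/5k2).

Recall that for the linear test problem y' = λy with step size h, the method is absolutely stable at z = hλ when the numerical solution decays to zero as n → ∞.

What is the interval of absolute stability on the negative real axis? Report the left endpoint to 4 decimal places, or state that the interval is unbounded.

(-2.9167, 0).

Set f=λy, z=hλ:
  k1=λy_n ⇒ h·k1=z·y_n;  k2=λ(1+3/7z)y_n ⇒ h·k2=z(1+3/7z)y_n
  y_{n+1}/y_n = 1 + 1/5z + 4/5z(1+3/7z) = 1 + z + 12/35z²
  Hence R(z) = 1 + z + 12/35z².

Need |R(x)|<1, x<0.
x=-1.42: |R|=0.2713
R=1: x+12/35x²=0 ⇒ x=−35/12=-2.9167; min R=1−1/(4·12/35)=0.2708>−1
Confirm numerically:
  x=-2.530: |R|=0.66459 <1
  x=-1.703: |R|=0.29136 <1
  x=-1.215: |R|=0.29113 <1
  x=-3.475: |R|=1.66521 >1
  x=-3.425: |R|=1.59693 >1
  x=-3.005: |R|=1.09101 >1
Interval (-2.9167, 0).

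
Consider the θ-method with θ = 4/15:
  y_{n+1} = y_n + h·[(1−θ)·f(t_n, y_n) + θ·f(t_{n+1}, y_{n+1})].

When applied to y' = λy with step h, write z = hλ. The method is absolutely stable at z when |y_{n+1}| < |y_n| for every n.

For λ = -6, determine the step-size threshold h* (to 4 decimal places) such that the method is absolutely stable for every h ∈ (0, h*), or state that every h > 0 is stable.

(-4.2857,0); λ=-6 ⇒ h* = (30/7)/6 = 0.7143.

Test eqn y'=λy, z=hλ:
  y_{n+1} = y_n + z·[11/15·y_n + 4/15·y_{n+1}] ⇒ (1 − 4/15z)y_{n+1} = (1 + 11/15z)y_n
  R(z) = (1 + 11/15z)/(1 − 4/15z).

Boundary: |R(x)|=1, x<0.
x=-1.32: |R|=0.0237
R=−1: 1+11/15x = −1+4/15x ⇒ -7/15x=2 ⇒ x=2/(-7/15)=-4.2857
Confirm numerically:
  x=-3.990: |R|=0.93314 <1
  x=-3.596: |R|=0.83569 <1
  x=-3.022: |R|=0.67343 <1
  x=-2.561: |R|=0.52175 <1
  x=-4.825: |R|=1.11006 >1
  x=-4.312: |R|=1.00571 >1
So |R|<1 on (-4.2857, 0).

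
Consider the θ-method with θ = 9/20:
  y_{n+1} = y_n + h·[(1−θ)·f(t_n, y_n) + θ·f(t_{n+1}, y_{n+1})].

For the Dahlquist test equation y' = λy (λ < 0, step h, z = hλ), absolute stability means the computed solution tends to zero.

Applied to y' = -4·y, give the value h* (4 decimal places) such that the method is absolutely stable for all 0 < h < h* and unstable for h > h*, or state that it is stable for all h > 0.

(-20.0000,0); λ=-4 ⇒ h* = (20)/4 = 5.0000.

On y'=λy, z=hλ:
  y_{n+1} = y_n + z·[11/20·y_n + 9/20·y_{n+1}] ⇒ (1 − 9/20z)y_{n+1} = (1 + 11/20z)y_n
  ⇒ R(z) = (1 + 11/20z)/(1 − 9/20z).

Boundary: |R(x)|=1, x<0.
x=-1.3: |R|=0.1798
R=−1: 1+11/20x = −1+9/20x ⇒ -1/10x=2 ⇒ x=2/(-1/10)=-20.0000
Confirm numerically:
  x=-19.685: |R|=0.99680 <1
  x=-19.110: |R|=0.99073 <1
  x=-12.219: |R|=0.88027 <1
  x=-8.296: |R|=0.75273 <1
  x=-20.083: |R|=1.00083 >1
  x=-20.030: |R|=1.00030 >1
Stable set (-20.0000, 0).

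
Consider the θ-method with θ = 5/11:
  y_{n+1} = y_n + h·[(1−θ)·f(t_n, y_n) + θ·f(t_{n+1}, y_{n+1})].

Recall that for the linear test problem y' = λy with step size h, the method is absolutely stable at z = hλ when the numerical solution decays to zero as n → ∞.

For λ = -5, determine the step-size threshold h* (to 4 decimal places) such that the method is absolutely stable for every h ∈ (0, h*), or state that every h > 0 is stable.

(-22.0000,0); λ=-5 ⇒ h* = (22)/5 = 4.4000.

On y'=λy, z=hλ:
  y_{n+1} = y_n + z·[6/11·y_n + 5/11·y_{n+1}] ⇒ (1 − 5/11z)y_{n+1} = (1 + 6/11z)y_n
  R(z) = (1 + 6/11z)/(1 − 5/11z).

Boundary: |R(x)|=1, x<0.
x=-1.58: |R|=0.0804
R=−1: 1+6/11x = −1+5/11x ⇒ -1/11x=2 ⇒ x=2/(-1/11)=-22.0000
Confirm numerically:
  x=-20.546: |R|=0.98722 <1
  x=-16.128: |R|=0.93592 <1
  x=-15.071: |R|=0.91976 <1
  x=-14.317: |R|=0.90697 <1
  x=-22.353: |R|=1.00288 >1
  x=-22.116: |R|=1.00095 >1
Interval (-22.0000, 0).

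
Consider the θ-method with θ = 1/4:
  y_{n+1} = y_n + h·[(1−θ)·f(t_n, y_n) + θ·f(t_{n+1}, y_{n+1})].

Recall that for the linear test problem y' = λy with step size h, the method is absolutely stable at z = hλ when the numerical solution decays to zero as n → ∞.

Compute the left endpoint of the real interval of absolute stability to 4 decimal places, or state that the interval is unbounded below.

On y'=λy, z=hλ:
  y_{n+1} = y_n + z·[3/4·y_n + 1/4·y_{n+1}] ⇒ (1 − 1/4z)y_{n+1} = (1 + 3/4z)y_n
  R(z) = (1 + 3/4z)/(1 − 1/4z).

Solve |R(x)|<1 on ℝ⁻.
x=-1.77: |R|=0.2270
R=−1: 1+3/4x = −1+1/4x ⇒ -1/2x=2 ⇒ x=2/(-1/2)=-4.0000
Confirm numerically:
  x=-3.618: |R|=0.89971 <1
  x=-2.931: |R|=0.69153 <1
  x=-2.406: |R|=0.50234 <1
  x=-2.365: |R|=0.48625 <1
  x=-4.354: |R|=1.08475 >1
  x=-4.314: |R|=1.07554 >1
Interval (-4.0000, 0).

left endpoint -4.0000.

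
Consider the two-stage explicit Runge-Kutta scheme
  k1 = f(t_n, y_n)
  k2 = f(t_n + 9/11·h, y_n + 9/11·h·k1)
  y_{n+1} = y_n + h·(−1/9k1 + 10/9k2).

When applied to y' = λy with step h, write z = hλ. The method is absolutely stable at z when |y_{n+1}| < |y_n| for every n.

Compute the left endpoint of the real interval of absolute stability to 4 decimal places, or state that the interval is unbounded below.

left endpoint -1.1000.

Test eqn y'=λy, z=hλ:
  k1=λy_n ⇒ h·k1=z·y_n;  k2=λ(1+9/11z)y_n ⇒ h·k2=z(1+9/11z)y_n
  y_{n+1}/y_n = 1 − 1/9z + 10/9z(1+9/11z) = 1 + z + 10/11z²
  so R(z) = 1 + z + 10/11z².

Find x<0 with |R(x)|<1.
x=-0.86: |R|=0.8124
R=1: x+10/11x²=0 ⇒ x=−11/10=-1.1000; min R=1−1/(4·10/11)=0.7250>−1
Confirm numerically:
  x=-1.040: |R|=0.94327 <1
  x=-0.994: |R|=0.90421 <1
  x=-0.951: |R|=0.87118 <1
  x=-1.682: |R|=1.88993 >1
  x=-1.316: |R|=1.25841 >1
  x=-1.290: |R|=1.22282 >1
Stable set (-1.1000, 0).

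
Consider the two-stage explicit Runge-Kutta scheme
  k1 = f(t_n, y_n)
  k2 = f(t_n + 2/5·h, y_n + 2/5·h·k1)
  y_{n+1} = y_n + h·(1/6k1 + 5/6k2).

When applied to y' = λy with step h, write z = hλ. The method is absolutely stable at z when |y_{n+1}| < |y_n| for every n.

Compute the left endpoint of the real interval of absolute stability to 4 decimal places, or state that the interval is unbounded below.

z* = -3.0000.

With y'=λy (z=hλ):
  k1=λy_n ⇒ h·k1=z·y_n;  k2=λ(1+2/5z)y_n ⇒ h·k2=z(1+2/5z)y_n
  y_{n+1}/y_n = 1 + 1/6z + 5/6z(1+2/5z) = 1 + z + 1/3z²
  R(z) = 1 + z + 1/3z².

Solve |R(x)|<1 on ℝ⁻.
x=-1.38: |R|=0.2548
R=1: x+1/3x²=0 ⇒ x=−3=-3.0000; min R=1−1/(4·1/3)=0.2500>−1
Confirm numerically:
  x=-2.374: |R|=0.50463 <1
  x=-1.811: |R|=0.28224 <1
  x=-1.634: |R|=0.25599 <1
  x=-3.553: |R|=1.65494 >1
  x=-3.288: |R|=1.31565 >1
  x=-3.091: |R|=1.09376 >1
So |R|<1 on (-3.0000, 0).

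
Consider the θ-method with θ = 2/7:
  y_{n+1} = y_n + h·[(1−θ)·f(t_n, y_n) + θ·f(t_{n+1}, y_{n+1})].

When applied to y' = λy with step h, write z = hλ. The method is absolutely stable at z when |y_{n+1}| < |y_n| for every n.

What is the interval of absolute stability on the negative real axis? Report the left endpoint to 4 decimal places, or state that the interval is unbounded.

z∈(-4.6667,0).

On y'=λy, z=hλ:
  y_{n+1} = y_n + z·[5/7·y_n + 2/7·y_{n+1}] ⇒ (1 − 2/7z)y_{n+1} = (1 + 5/7z)y_n
  R(z) = (1 + 5/7z)/(1 − 2/7z).

Boundary: |R(x)|=1, x<0.
x=-1.33: |R|=0.0362
R=−1: 1+5/7x = −1+2/7x ⇒ -3/7x=2 ⇒ x=2/(-3/7)=-4.6667
Confirm numerically:
  x=-3.216: |R|=0.67600 <1
  x=-3.125: |R|=0.65094 <1
  x=-2.367: |R|=0.41205 <1
  x=-5.212: |R|=1.09389 >1
  x=-5.148: |R|=1.08349 >1
  x=-5.003: |R|=1.05933 >1
Stable set (-4.6667, 0).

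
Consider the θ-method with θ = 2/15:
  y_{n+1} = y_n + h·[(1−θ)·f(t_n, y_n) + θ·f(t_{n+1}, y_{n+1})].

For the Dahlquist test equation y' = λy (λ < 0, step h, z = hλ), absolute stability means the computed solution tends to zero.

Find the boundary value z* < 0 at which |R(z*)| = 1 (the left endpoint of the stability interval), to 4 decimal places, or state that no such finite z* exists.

left endpoint -2.7273.

Set f=λy, z=hλ:
  y_{n+1} = y_n + z·[13/15·y_n + 2/15·y_{n+1}] ⇒ (1 − 2/15z)y_{n+1} = (1 + 13/15z)y_n
  Hence R(z) = (1 + 13/15z)/(1 − 2/15z).

Boundary: |R(x)|=1, x<0.
x=-1.47: |R|=0.2291
R=−1: 1+13/15x = −1+2/15x ⇒ -11/15x=2 ⇒ x=2/(-11/15)=-2.7273
Confirm numerically:
  x=-2.660: |R|=0.96358 <1
  x=-2.474: |R|=0.86034 <1
  x=-1.661: |R|=0.35984 <1
  x=-3.115: |R|=1.20089 >1
  x=-3.021: |R|=1.15355 >1
So |R|<1 on (-2.7273, 0).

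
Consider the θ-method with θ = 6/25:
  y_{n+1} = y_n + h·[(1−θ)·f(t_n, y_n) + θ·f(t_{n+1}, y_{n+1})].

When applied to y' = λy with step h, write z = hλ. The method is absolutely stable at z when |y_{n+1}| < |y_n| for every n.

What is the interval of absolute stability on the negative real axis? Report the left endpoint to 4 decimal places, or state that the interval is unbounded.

With y'=λy (z=hλ):
  y_{n+1} = y_n + z·[19/25·y_n + 6/25·y_{n+1}] ⇒ (1 − 6/25z)y_{n+1} = (1 + 19/25z)y_n
  R(z) = (1 + 19/25z)/(1 − 6/25z).

Need |R(x)|<1, x<0.
x=-0.82: |R|=0.3148
R=−1: 1+19/25x = −1+6/25x ⇒ -13/25x=2 ⇒ x=2/(-13/25)=-3.8462
Confirm numerically:
  x=-2.967: |R|=0.73298 <1
  x=-2.403: |R|=0.52405 <1
  x=-1.547: |R|=0.12814 <1
  x=-4.155: |R|=1.08041 >1
  x=-3.918: |R|=1.01925 >1
  x=-3.875: |R|=1.00777 >1
So |R|<1 on (-3.8462, 0).

(-3.8462, 0).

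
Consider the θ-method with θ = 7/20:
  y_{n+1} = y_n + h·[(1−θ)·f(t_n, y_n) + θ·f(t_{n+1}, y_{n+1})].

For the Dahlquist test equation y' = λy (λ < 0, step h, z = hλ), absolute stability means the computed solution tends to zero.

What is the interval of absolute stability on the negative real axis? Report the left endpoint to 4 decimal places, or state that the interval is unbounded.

z∈(-6.6667,0).

Set f=λy, z=hλ:
  y_{n+1} = y_n + z·[13/20·y_n + 7/20·y_{n+1}] ⇒ (1 − 7/20z)y_{n+1} = (1 + 13/20z)y_n
  so R(z) = (1 + 13/20z)/(1 − 7/20z).

Solve |R(x)|<1 on ℝ⁻.
x=-0.92: |R|=0.3041
R=−1: 1+13/20x = −1+7/20x ⇒ -3/10x=2 ⇒ x=2/(-3/10)=-6.6667
Confirm numerically:
  x=-6.302: |R|=0.96587 <1
  x=-3.935: |R|=0.65527 <1
  x=-3.765: |R|=0.62442 <1
  x=-7.157: |R|=1.04197 >1
  x=-6.940: |R|=1.02391 >1
Interval (-6.6667, 0).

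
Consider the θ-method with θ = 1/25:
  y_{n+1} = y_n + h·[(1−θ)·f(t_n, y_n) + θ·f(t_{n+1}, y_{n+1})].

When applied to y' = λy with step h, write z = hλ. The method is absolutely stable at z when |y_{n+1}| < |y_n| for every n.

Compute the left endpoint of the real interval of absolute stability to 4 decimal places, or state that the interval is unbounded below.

left endpoint -2.1739.

On y'=λy, z=hλ:
  y_{n+1} = y_n + z·[24/25·y_n + 1/25·y_{n+1}] ⇒ (1 − 1/25z)y_{n+1} = (1 + 24/25z)y_n
  R(z) = (1 + 24/25z)/(1 − 1/25z).

Solve |R(x)|<1 on ℝ⁻.
x=-0.57: |R|=0.4427
R=−1: 1+24/25x = −1+1/25x ⇒ -23/25x=2 ⇒ x=2/(-23/25)=-2.1739
Confirm numerically:
  x=-2.086: |R|=0.92535 <1
  x=-1.969: |R|=0.82524 <1
  x=-1.593: |R|=0.49757 <1
  x=-0.994: |R|=0.04401 <1
  x=-2.442: |R|=1.22469 >1
  x=-2.293: |R|=1.10036 >1
  x=-2.264: |R|=1.07600 >1
Stable set (-2.1739, 0).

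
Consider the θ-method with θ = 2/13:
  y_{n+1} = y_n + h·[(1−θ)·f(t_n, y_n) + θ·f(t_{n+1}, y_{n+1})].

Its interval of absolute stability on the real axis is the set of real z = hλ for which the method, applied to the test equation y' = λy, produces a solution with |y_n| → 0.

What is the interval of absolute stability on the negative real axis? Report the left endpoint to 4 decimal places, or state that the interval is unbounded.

Set f=λy, z=hλ:
  y_{n+1} = y_n + z·[11/13·y_n + 2/13·y_{n+1}] ⇒ (1 − 2/13z)y_{n+1} = (1 + 11/13z)y_n
  so R(z) = (1 + 11/13z)/(1 − 2/13z).

Solve |R(x)|<1 on ℝ⁻.
x=-0.72: |R|=0.3518
R=−1: 1+11/13x = −1+2/13x ⇒ -9/13x=2 ⇒ x=2/(-9/13)=-2.8889
Confirm numerically:
  x=-2.328: |R|=0.71409 <1
  x=-2.080: |R|=0.57576 <1
  x=-1.792: |R|=0.40473 <1
  x=-1.679: |R|=0.33433 <1
  x=-3.394: |R|=1.22974 >1
  x=-3.389: |R|=1.22758 >1
  x=-2.928: |R|=1.01867 >1
Stable set (-2.8889, 0).

z∈(-2.8889,0).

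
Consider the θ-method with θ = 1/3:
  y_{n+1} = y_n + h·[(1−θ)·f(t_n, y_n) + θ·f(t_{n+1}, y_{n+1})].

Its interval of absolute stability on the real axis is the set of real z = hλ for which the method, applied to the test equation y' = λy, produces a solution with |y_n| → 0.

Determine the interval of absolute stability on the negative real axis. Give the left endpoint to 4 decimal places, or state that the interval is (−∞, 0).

With y'=λy (z=hλ):
  y_{n+1} = y_n + z·[2/3·y_n + 1/3·y_{n+1}] ⇒ (1 − 1/3z)y_{n+1} = (1 + 2/3z)y_n
  Hence R(z) = (1 + 2/3z)/(1 − 1/3z).

Boundary: |R(x)|=1, x<0.
x=-0.67: |R|=0.4523
R=−1: 1+2/3x = −1+1/3x ⇒ -1/3x=2 ⇒ x=2/(-1/3)=-6.0000
Confirm numerically:
  x=-5.620: |R|=0.95592 <1
  x=-5.078: |R|=0.88586 <1
  x=-3.558: |R|=0.62763 <1
  x=-2.644: |R|=0.40539 <1
  x=-6.425: |R|=1.04509 >1
  x=-6.174: |R|=1.01897 >1
  x=-6.028: |R|=1.00310 >1
So |R|<1 on (-6.0000, 0).

z∈(-6.0000,0).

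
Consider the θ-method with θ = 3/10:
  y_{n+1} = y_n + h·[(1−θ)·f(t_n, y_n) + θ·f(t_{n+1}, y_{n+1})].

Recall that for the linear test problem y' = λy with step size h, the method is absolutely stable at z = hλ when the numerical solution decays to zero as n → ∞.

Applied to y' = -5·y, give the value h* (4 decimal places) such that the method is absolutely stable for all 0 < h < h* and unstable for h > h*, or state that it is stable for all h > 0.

(-5.0000,0); λ=-5 ⇒ h* = (5)/5 = 1.0000.

Set f=λy, z=hλ:
  y_{n+1} = y_n + z·[7/10·y_n + 3/10·y_{n+1}] ⇒ (1 − 3/10z)y_{n+1} = (1 + 7/10z)y_n
  ⇒ R(z) = (1 + 7/10z)/(1 − 3/10z).

Need |R(x)|<1, x<0.
x=-1.29: |R|=0.0699
R=−1: 1+7/10x = −1+3/10x ⇒ -2/5x=2 ⇒ x=2/(-2/5)=-5.0000
Confirm numerically:
  x=-3.310: |R|=0.66081 <1
  x=-3.235: |R|=0.64172 <1
  x=-2.787: |R|=0.51789 <1
  x=-2.538: |R|=0.44090 <1
  x=-5.439: |R|=1.06672 >1
  x=-5.402: |R|=1.06136 >1
  x=-5.381: |R|=1.05829 >1
Interval (-5.0000, 0).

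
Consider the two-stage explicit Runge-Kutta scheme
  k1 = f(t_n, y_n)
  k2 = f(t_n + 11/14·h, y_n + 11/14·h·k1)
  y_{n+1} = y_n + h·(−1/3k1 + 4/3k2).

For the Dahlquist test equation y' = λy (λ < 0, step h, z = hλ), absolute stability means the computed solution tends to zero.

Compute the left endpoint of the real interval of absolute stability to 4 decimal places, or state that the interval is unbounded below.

z* = -0.9545.

With y'=λy (z=hλ):
  k1=λy_n ⇒ h·k1=z·y_n;  k2=λ(1+11/14z)y_n ⇒ h·k2=z(1+11/14z)y_n
  y_{n+1}/y_n = 1 − 1/3z + 4/3z(1+11/14z) = 1 + z + 22/21z²
  Hence R(z) = 1 + z + 22/21z².

Need |R(x)|<1, x<0.
x=-0.43: |R|=0.7637
R=1: x+22/21x²=0 ⇒ x=−21/22=-0.9545; min R=1−1/(4·22/21)=0.7614>−1
Confirm numerically:
  x=-0.738: |R|=0.83258 <1
  x=-0.627: |R|=0.78485 <1
  x=-0.454: |R|=0.76193 <1
  x=-1.527: |R|=1.91576 >1
  x=-1.376: |R|=1.60754 >1
  x=-1.283: |R|=1.44147 >1
Interval (-0.9545, 0).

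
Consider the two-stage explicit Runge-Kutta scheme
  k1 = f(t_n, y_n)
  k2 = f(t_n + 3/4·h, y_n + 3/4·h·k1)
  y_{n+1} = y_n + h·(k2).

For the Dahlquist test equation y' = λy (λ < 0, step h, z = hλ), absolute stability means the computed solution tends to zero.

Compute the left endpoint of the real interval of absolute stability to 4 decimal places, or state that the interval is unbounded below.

Test eqn y'=λy, z=hλ:
  k1=λy_n ⇒ h·k1=z·y_n;  k2=λ(1+3/4z)y_n ⇒ h·k2=z(1+3/4z)y_n
  y_{n+1}/y_n = 1 + z(1+3/4z) = 1 + z + 3/4z²
  ⇒ R(z) = 1 + z + 3/4z².

Boundary: |R(x)|=1, x<0.
x=-1.42: |R|=1.0923
R=1: x+3/4x²=0 ⇒ x=−4/3=-1.3333; min R=1−1/(4·3/4)=0.6667>−1
Confirm numerically:
  x=-1.063: |R|=0.78448 <1
  x=-0.910: |R|=0.71108 <1
  x=-0.554: |R|=0.67619 <1
  x=-1.797: |R|=1.62491 >1
  x=-1.725: |R|=1.50672 >1
  x=-1.601: |R|=1.32140 >1
Stable set (-1.3333, 0).

z* = -1.3333.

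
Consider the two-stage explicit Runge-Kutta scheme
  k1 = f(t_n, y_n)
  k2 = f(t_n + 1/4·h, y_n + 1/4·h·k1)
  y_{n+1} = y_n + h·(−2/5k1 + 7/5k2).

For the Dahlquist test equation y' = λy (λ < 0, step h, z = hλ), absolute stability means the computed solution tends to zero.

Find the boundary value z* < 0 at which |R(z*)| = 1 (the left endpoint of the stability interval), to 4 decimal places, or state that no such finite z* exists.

left endpoint -2.8571.

Set f=λy, z=hλ:
  k1=λy_n ⇒ h·k1=z·y_n;  k2=λ(1+1/4z)y_n ⇒ h·k2=z(1+1/4z)y_n
  y_{n+1}/y_n = 1 − 2/5z + 7/5z(1+1/4z) = 1 + z + 7/20z²
  ⇒ R(z) = 1 + z + 7/20z².

Solve |R(x)|<1 on ℝ⁻.
x=-0.87: |R|=0.3949
R=1: x+7/20x²=0 ⇒ x=−20/7=-2.8571; min R=1−1/(4·7/20)=0.2857>−1
Confirm numerically:
  x=-2.766: |R|=0.91176 <1
  x=-1.925: |R|=0.37197 <1
  x=-1.619: |R|=0.29841 <1
  x=-3.322: |R|=1.54049 >1
  x=-2.892: |R|=1.03528 >1
Stable set (-2.8571, 0).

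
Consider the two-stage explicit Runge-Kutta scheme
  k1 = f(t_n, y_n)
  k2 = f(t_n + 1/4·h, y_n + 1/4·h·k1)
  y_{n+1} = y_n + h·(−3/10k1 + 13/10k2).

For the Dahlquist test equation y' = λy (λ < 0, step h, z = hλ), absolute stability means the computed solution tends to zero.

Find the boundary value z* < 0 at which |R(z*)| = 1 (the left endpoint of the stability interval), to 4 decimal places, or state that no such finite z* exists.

Test eqn y'=λy, z=hλ:
  k1=λy_n ⇒ h·k1=z·y_n;  k2=λ(1+1/4z)y_n ⇒ h·k2=z(1+1/4z)y_n
  y_{n+1}/y_n = 1 − 3/10z + 13/10z(1+1/4z) = 1 + z + 13/40z²
  ⇒ R(z) = 1 + z + 13/40z².

Solve |R(x)|<1 on ℝ⁻.
x=-1.09: |R|=0.2961
R=1: x+13/40x²=0 ⇒ x=−40/13=-3.0769; min R=1−1/(4·13/40)=0.2308>−1
Confirm numerically:
  x=-2.701: |R|=0.67001 <1
  x=-2.157: |R|=0.35511 <1
  x=-1.930: |R|=0.28059 <1
  x=-1.576: |R|=0.23123 <1
  x=-3.669: |R|=1.70601 >1
  x=-3.649: |R|=1.67844 >1
So |R|<1 on (-3.0769, 0).

z* = -3.0769.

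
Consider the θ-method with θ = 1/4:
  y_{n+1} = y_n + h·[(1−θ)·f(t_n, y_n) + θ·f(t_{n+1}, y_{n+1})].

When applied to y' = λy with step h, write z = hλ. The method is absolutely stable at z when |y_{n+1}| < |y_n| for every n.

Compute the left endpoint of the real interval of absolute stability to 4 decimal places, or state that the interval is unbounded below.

left endpoint -4.0000.

Set f=λy, z=hλ:
  y_{n+1} = y_n + z·[3/4·y_n + 1/4·y_{n+1}] ⇒ (1 − 1/4z)y_{n+1} = (1 + 3/4z)y_n
  so R(z) = (1 + 3/4z)/(1 − 1/4z).

Solve |R(x)|<1 on ℝ⁻.
x=-1.62: |R|=0.1530
R=−1: 1+3/4x = −1+1/4x ⇒ -1/2x=2 ⇒ x=2/(-1/2)=-4.0000
Confirm numerically:
  x=-3.708: |R|=0.92423 <1
  x=-2.696: |R|=0.61051 <1
  x=-2.514: |R|=0.54375 <1
  x=-2.263: |R|=0.44531 <1
  x=-4.508: |R|=1.11942 >1
  x=-4.181: |R|=1.04425 >1
Stable set (-4.0000, 0).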